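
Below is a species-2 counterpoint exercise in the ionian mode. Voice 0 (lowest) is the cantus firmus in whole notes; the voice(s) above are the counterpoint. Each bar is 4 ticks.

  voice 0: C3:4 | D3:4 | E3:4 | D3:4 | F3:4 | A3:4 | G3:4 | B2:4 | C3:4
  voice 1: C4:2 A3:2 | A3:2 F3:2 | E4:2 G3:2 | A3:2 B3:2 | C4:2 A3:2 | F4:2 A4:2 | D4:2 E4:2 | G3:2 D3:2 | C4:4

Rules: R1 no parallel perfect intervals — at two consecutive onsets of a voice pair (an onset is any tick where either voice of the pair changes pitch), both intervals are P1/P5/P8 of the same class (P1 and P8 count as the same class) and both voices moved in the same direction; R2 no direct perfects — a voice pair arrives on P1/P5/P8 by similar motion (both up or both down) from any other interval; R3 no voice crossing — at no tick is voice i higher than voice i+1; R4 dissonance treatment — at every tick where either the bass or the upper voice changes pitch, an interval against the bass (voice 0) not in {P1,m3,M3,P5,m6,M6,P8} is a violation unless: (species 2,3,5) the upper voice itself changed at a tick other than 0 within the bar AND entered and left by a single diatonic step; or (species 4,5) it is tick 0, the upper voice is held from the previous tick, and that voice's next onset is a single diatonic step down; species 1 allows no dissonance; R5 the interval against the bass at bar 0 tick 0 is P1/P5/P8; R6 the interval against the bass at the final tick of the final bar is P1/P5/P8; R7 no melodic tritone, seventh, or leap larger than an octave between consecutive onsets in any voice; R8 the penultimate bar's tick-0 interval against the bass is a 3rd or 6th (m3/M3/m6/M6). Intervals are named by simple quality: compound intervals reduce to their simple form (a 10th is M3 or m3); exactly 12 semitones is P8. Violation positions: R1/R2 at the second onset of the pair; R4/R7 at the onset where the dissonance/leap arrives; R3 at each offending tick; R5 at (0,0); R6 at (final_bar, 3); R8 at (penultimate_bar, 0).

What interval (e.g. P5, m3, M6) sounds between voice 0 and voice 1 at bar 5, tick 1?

voice 0=A3 voice 1=F4 -> m6

m6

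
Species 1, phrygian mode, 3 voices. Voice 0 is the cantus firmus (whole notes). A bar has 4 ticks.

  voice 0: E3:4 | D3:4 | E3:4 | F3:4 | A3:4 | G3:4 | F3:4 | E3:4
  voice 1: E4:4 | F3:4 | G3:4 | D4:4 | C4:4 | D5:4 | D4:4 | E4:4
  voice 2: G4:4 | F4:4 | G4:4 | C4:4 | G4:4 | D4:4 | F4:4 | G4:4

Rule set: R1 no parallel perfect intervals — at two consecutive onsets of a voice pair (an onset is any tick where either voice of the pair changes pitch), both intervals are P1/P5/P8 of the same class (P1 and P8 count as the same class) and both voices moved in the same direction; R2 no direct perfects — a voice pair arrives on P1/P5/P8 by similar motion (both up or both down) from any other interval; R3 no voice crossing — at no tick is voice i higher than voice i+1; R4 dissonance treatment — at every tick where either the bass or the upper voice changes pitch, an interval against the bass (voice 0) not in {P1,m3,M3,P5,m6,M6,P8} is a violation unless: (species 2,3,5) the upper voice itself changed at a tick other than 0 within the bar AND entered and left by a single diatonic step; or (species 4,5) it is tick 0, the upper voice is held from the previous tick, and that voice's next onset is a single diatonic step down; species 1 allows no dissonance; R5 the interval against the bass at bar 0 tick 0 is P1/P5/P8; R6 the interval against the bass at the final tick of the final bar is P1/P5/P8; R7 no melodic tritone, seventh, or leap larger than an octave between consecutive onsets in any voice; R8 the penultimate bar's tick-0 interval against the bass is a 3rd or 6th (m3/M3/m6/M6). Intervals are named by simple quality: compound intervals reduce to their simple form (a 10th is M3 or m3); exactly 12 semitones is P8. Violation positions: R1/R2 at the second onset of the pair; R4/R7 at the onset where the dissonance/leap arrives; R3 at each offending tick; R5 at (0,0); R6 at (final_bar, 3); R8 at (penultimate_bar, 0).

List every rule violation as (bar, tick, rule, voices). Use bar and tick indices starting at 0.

(0, 0, R5, (0, 2))
(1, 0, R2, (1, 2))
(1, 0, R7, (1,))
(2, 0, R1, (1, 2))
(3, 0, R3, (1, 2))
(3, 1, R3, (1, 2))
(3, 2, R3, (1, 2))
(3, 3, R3, (1, 2))
(4, 0, R4, (0, 2))
(5, 0, R2, (0, 2))
(5, 0, R3, (1, 2))
(5, 0, R7, (1,))
(5, 1, R3, (1, 2))
(5, 2, R3, (1, 2))
(5, 3, R3, (1, 2))
(6, 0, R8, (0, 2))
(7, 3, R6, (0, 2))

bar 0: v0=E3 v1=E4 v2=G4 downbeat m3
bar 1: v0=D3 v1=F3 v2=F4 downbeat m3
bar 2: v0=E3 v1=G3 v2=G4 downbeat m3
bar 3: v0=F3 v1=D4 v2=C4 downbeat P5
bar 4: v0=A3 v1=C4 v2=G4 downbeat m7
bar 5: v0=G3 v1=D5 v2=D4 downbeat P5
bar 6: v0=F3 v1=D4 v2=F4 downbeat P8
bar 7: v0=E3 v1=E4 v2=G4 downbeat m3
  -> R5 @ bar 0 tick 0 v(0, 2): opens on m3
  -> R2 @ bar 1 tick 0 v(1, 2): E4/G4 m3 -> F3/F4 P8 similar
  -> R7 @ bar 1 tick 0 v(1,): E4->F3 leap 11st
  -> R1 @ bar 2 tick 0 v(1, 2): F3/F4 P8 -> G3/G4 P8 similar
  -> R3 @ bar 3 tick 0 v(1, 2): D4 above C4
  -> R3 @ bar 3 tick 1 v(1, 2): D4 above C4
  -> R3 @ bar 3 tick 2 v(1, 2): D4 above C4
  -> R3 @ bar 3 tick 3 v(1, 2): D4 above C4
  -> R4 @ bar 4 tick 0 v(0, 2): A3/G4 m7 untreated
  -> R2 @ bar 5 tick 0 v(0, 2): A3/G4 m7 -> G3/D4 P5 similar
  -> R3 @ bar 5 tick 0 v(1, 2): D5 above D4
  -> R7 @ bar 5 tick 0 v(1,): C4->D5 leap 14st
  -> R3 @ bar 5 tick 1 v(1, 2): D5 above D4
  -> R3 @ bar 5 tick 2 v(1, 2): D5 above D4
  -> R3 @ bar 5 tick 3 v(1, 2): D5 above D4
  -> R8 @ bar 6 tick 0 v(0, 2): penult P8 not 3rd/6th
  -> R6 @ bar 7 tick 3 v(0, 2): closes on m3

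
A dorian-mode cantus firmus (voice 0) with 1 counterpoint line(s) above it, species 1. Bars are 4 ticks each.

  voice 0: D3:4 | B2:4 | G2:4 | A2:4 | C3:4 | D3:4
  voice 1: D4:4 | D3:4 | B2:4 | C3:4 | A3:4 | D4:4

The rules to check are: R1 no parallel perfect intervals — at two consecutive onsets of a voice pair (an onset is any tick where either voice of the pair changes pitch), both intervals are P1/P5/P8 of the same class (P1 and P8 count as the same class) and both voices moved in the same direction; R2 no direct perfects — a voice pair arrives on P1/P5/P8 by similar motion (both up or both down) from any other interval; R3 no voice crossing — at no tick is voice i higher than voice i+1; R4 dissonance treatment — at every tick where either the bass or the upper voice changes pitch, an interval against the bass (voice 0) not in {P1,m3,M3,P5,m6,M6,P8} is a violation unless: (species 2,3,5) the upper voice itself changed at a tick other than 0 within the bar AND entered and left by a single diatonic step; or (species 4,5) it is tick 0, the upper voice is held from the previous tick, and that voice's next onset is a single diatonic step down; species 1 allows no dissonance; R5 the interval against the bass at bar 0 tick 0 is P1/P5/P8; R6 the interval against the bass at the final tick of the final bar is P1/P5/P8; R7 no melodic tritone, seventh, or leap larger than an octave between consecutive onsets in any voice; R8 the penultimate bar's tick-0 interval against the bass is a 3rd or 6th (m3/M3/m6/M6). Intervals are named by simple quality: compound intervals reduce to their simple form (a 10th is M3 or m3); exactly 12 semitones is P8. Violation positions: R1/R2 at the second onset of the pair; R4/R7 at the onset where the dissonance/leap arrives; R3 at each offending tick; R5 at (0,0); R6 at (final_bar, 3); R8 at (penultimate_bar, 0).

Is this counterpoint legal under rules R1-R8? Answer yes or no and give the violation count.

No (1 violations)

bar 0: v0=D3 v1=D4 (P8)
bar 1: v0=B2 v1=D3 (m3)
bar 2: v0=G2 v1=B2 (M3)
bar 3: v0=A2 v1=C3 (m3)
bar 4: v0=C3 v1=A3 (M6)
bar 5: v0=D3 v1=D4 (P8)
  R2 @ bar5.0: C3/A3 M6 -> D3/D4 P8 similar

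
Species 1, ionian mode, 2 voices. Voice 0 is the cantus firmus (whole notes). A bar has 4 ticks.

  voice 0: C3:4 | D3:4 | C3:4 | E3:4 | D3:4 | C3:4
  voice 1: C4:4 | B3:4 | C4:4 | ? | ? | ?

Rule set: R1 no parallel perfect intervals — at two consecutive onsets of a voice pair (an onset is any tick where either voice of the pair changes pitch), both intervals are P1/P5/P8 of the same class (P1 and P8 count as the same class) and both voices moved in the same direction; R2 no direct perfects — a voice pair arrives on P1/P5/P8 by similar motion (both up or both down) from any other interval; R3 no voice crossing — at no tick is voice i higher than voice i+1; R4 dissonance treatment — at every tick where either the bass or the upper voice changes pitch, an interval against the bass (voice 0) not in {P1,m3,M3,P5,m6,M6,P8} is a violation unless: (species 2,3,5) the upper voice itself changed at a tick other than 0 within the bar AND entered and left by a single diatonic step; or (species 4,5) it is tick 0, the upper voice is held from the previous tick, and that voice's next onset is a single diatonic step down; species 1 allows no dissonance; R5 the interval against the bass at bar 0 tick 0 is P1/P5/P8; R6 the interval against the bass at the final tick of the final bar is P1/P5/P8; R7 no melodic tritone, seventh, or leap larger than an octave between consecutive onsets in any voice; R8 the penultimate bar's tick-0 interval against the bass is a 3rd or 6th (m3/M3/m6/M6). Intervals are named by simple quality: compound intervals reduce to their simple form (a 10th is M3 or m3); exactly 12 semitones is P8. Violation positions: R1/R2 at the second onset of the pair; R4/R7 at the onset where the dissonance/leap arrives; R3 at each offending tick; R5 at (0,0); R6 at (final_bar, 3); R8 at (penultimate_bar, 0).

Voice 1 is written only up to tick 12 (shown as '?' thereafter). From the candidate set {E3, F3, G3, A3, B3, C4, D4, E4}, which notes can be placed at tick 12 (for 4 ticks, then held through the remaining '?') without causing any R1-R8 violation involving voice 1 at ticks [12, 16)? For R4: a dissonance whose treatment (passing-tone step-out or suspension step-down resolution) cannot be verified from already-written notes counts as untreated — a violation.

E3: legal
F3: violates R4
G3: legal
A3: violates R4
B3: legal
C4: legal
D4: violates R4
E4: violates R1

{B3, C4, E3, G3}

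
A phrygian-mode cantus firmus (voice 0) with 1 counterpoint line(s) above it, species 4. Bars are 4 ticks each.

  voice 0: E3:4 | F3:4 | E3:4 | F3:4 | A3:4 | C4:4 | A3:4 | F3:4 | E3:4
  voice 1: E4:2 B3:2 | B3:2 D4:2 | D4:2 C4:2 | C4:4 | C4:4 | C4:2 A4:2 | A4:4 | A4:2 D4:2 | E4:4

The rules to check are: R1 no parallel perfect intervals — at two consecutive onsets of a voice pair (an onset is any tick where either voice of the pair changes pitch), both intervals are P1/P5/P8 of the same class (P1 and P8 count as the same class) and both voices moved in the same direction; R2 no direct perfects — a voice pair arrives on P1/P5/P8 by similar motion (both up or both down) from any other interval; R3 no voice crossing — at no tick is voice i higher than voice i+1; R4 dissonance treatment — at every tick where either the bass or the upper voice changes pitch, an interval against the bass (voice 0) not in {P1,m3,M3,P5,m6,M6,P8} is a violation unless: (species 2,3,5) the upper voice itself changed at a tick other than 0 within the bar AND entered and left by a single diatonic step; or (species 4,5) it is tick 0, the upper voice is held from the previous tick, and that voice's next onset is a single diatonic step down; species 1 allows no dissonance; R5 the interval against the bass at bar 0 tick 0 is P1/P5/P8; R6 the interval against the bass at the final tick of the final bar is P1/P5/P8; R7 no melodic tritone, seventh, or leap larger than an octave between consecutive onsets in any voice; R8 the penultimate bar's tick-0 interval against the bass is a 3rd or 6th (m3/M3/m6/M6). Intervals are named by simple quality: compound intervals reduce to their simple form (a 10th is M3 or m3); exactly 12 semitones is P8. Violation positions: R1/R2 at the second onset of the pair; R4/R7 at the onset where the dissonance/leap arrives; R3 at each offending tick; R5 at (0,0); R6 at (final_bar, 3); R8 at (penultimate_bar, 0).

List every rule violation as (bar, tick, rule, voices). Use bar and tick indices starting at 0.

bar 0: v0=E3 v1=E4 downbeat P8
bar 1: v0=F3 v1=B3 downbeat TT
bar 2: v0=E3 v1=D4 downbeat m7
bar 3: v0=F3 v1=C4 downbeat P5
bar 4: v0=A3 v1=C4 downbeat m3
bar 5: v0=C4 v1=C4 downbeat P1
bar 6: v0=A3 v1=A4 downbeat P8
bar 7: v0=F3 v1=A4 downbeat M3
bar 8: v0=E3 v1=E4 downbeat P8
  -> R4 @ bar 1 tick 0 v(0, 1): F3/B3 TT untreated

(1, 0, R4, (0, 1))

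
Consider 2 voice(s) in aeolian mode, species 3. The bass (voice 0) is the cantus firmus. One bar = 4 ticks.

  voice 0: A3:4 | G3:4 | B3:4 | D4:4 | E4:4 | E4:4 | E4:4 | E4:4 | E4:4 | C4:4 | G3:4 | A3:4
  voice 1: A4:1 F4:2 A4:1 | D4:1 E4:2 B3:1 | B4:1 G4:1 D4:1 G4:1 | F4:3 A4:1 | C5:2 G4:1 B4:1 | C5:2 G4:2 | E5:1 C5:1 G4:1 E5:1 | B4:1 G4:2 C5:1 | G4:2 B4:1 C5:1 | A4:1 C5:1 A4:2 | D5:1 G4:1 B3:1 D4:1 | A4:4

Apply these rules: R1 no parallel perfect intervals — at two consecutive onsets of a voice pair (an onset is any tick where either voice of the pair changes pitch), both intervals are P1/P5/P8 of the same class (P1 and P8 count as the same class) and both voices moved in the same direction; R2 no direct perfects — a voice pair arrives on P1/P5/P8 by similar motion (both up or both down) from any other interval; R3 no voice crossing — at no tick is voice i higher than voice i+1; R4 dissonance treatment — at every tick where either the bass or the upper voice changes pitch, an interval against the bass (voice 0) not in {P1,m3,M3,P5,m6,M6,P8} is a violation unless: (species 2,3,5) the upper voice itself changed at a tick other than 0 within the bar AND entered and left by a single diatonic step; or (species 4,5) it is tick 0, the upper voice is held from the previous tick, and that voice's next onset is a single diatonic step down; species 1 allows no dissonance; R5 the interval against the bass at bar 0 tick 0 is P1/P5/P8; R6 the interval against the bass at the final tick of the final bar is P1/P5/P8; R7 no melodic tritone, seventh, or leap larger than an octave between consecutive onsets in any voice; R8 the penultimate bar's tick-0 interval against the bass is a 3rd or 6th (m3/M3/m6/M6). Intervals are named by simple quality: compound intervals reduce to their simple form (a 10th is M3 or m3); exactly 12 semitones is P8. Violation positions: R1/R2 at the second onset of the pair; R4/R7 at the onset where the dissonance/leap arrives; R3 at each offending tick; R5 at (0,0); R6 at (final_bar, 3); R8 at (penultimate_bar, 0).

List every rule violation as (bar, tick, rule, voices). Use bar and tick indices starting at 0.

(1, 0, R2, (0, 1))
(2, 0, R2, (0, 1))
(10, 0, R8, (0, 1))
(11, 0, R2, (0, 1))

bar 0: v0=A3 v1=A4 downbeat P8
bar 1: v0=G3 v1=D4 downbeat P5
bar 2: v0=B3 v1=B4 downbeat P8
bar 3: v0=D4 v1=F4 downbeat m3
bar 4: v0=E4 v1=C5 downbeat m6
bar 5: v0=E4 v1=C5 downbeat m6
bar 6: v0=E4 v1=E5 downbeat P8
bar 7: v0=E4 v1=B4 downbeat P5
bar 8: v0=E4 v1=G4 downbeat m3
bar 9: v0=C4 v1=A4 downbeat M6
bar 10: v0=G3 v1=D5 downbeat P5
bar 11: v0=A3 v1=A4 downbeat P8
  -> R2 @ bar 1 tick 0 v(0, 1): A3/A4 P8 -> G3/D4 P5 similar
  -> R2 @ bar 2 tick 0 v(0, 1): G3/B3 M3 -> B3/B4 P8 similar
  -> R8 @ bar 10 tick 0 v(0, 1): penult P5 not 3rd/6th
  -> R2 @ bar 11 tick 0 v(0, 1): G3/D4 P5 -> A3/A4 P8 similar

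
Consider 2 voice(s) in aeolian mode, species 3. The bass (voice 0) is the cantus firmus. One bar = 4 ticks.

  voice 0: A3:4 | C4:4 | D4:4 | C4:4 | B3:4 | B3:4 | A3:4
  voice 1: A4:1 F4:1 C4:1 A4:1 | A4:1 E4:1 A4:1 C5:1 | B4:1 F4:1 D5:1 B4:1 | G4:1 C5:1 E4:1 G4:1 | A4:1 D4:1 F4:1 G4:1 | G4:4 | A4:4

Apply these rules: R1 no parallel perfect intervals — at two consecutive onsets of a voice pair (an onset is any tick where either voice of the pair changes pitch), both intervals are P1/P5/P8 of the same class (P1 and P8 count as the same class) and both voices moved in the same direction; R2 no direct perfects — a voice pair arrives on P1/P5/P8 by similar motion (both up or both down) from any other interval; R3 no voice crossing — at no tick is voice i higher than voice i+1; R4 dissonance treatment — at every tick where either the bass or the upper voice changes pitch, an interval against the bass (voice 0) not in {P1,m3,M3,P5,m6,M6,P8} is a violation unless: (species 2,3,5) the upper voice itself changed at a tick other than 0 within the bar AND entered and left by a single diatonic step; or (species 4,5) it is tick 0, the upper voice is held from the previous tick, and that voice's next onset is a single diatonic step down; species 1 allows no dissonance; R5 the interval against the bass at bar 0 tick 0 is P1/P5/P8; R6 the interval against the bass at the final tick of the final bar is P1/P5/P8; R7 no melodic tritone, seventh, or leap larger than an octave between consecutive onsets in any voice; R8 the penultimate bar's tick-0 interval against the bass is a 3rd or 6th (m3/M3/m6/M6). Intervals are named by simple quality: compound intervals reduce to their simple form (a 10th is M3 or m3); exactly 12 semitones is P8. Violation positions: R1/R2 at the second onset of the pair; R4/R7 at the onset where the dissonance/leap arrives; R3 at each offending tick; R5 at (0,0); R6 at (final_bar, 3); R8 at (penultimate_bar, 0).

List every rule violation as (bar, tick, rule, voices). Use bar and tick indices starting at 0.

(2, 1, R7, (1,))
(3, 0, R2, (0, 1))
(4, 0, R4, (0, 1))
(4, 2, R4, (0, 1))

bar 0: v0=A3 v1=A4 downbeat P8
bar 1: v0=C4 v1=A4 downbeat M6
bar 2: v0=D4 v1=B4 downbeat M6
bar 3: v0=C4 v1=G4 downbeat P5
bar 4: v0=B3 v1=A4 downbeat m7
bar 5: v0=B3 v1=G4 downbeat m6
bar 6: v0=A3 v1=A4 downbeat P8
  -> R7 @ bar 2 tick 1 v(1,): B4->F4 leap 6st
  -> R2 @ bar 3 tick 0 v(0, 1): D4/B4 M6 -> C4/G4 P5 similar
  -> R4 @ bar 4 tick 0 v(0, 1): B3/A4 m7 untreated
  -> R4 @ bar 4 tick 2 v(0, 1): B3/F4 TT untreated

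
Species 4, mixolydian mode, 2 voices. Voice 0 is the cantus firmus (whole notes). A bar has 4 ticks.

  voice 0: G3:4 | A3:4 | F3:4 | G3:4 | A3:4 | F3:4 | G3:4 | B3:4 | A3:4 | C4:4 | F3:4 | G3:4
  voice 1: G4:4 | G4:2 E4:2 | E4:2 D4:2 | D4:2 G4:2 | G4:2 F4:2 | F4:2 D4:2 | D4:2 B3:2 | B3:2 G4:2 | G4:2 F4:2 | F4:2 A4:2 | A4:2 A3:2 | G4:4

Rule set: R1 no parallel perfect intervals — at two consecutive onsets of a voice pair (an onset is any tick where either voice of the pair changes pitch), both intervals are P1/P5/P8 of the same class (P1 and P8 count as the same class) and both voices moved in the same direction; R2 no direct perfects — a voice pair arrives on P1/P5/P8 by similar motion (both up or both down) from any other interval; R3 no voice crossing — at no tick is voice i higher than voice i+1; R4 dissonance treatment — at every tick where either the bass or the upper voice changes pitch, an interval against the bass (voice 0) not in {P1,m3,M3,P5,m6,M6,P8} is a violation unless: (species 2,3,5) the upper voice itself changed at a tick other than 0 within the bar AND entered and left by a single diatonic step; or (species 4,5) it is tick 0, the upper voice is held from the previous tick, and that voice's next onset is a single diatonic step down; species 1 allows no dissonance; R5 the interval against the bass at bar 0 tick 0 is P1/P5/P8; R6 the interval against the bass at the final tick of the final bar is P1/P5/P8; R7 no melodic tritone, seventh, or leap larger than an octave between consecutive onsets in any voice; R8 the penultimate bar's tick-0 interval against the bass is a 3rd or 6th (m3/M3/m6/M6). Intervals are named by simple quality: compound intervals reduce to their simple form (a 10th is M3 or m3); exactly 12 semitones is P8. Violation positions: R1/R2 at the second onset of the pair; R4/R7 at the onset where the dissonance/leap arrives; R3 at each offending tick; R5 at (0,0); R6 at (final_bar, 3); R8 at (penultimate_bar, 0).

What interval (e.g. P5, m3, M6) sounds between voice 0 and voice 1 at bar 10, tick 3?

voice 0=F3 voice 1=A3 -> M3

M3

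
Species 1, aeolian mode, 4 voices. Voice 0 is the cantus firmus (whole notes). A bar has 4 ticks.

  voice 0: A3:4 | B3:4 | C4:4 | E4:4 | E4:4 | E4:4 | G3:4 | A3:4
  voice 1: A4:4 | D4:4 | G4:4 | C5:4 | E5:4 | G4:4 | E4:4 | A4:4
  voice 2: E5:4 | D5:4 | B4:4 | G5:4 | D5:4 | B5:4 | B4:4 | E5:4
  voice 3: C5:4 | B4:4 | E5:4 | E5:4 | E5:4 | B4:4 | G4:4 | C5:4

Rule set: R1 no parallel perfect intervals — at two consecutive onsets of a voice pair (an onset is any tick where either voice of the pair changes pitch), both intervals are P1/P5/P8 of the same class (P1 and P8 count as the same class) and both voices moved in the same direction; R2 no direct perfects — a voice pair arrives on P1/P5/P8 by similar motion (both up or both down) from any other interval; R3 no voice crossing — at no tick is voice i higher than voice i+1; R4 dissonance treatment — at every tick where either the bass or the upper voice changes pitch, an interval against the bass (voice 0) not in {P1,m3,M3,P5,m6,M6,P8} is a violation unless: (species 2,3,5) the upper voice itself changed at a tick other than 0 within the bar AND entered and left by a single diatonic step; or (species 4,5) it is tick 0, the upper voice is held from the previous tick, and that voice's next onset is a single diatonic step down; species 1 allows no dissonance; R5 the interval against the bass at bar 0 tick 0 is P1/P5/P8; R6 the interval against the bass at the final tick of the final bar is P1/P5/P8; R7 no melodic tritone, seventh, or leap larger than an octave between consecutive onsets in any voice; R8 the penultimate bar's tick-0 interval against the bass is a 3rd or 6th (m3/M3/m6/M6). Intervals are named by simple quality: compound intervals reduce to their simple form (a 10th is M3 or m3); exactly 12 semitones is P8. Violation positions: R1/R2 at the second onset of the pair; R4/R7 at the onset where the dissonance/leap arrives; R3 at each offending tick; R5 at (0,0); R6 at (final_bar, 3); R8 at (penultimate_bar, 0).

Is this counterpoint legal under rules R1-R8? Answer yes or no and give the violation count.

No (41 violations)

bar 0: v0=A3 v1=A4 v2=E5 v3=C5 (m3)
bar 1: v0=B3 v1=D4 v2=D5 v3=B4 (P8)
bar 2: v0=C4 v1=G4 v2=B4 v3=E5 (M3)
bar 3: v0=E4 v1=C5 v2=G5 v3=E5 (P8)
bar 4: v0=E4 v1=E5 v2=D5 v3=E5 (P8)
bar 5: v0=E4 v1=G4 v2=B5 v3=B4 (P5)
bar 6: v0=G3 v1=E4 v2=B4 v3=G4 (P8)
bar 7: v0=A3 v1=A4 v2=E5 v3=C5 (m3)
  R3 @ bar0.0: E5 above C5
  R5 @ bar0.0: opens on m3
  R3 @ bar0.1: E5 above C5
  R3 @ bar0.2: E5 above C5
  R3 @ bar0.3: E5 above C5
  R2 @ bar1.0: A4/E5 P5 -> D4/D5 P8 similar
  R3 @ bar1.0: D5 above B4
  R3 @ bar1.1: D5 above B4
  R3 @ bar1.2: D5 above B4
  R3 @ bar1.3: D5 above B4
  R2 @ bar2.0: B3/D4 m3 -> C4/G4 P5 similar
  R4 @ bar2.0: C4/B4 M7 untreated
  R2 @ bar3.0: G4/B4 M3 -> C5/G5 P5 similar
  R3 @ bar3.0: G5 above E5
  R3 @ bar3.1: G5 above E5
  R3 @ bar3.2: G5 above E5
  R3 @ bar3.3: G5 above E5
  R3 @ bar4.0: E5 above D5
  R4 @ bar4.0: E4/D5 m7 untreated
  R3 @ bar4.1: E5 above D5
  R3 @ bar4.2: E5 above D5
  R3 @ bar4.3: E5 above D5
  R3 @ bar5.0: B5 above B4
  R3 @ bar5.1: B5 above B4
  R3 @ bar5.2: B5 above B4
  R3 @ bar5.3: B5 above B4
  R2 @ bar6.0: E4/B4 P5 -> G3/G4 P8 similar
  R2 @ bar6.0: G4/B5 M3 -> E4/B4 P5 similar
  R3 @ bar6.0: B4 above G4
  R8 @ bar6.0: penult P8 not 3rd/6th
  R3 @ bar6.1: B4 above G4
  R3 @ bar6.2: B4 above G4
  R3 @ bar6.3: B4 above G4
  R1 @ bar7.0: E4/B4 P5 -> A4/E5 P5 similar
  R2 @ bar7.0: G3/E4 M6 -> A3/A4 P8 similar
  R2 @ bar7.0: G3/B4 M3 -> A3/E5 P5 similar
  R3 @ bar7.0: E5 above C5
  R3 @ bar7.1: E5 above C5
  R3 @ bar7.2: E5 above C5
  R3 @ bar7.3: E5 above C5
  R6 @ bar7.3: closes on m3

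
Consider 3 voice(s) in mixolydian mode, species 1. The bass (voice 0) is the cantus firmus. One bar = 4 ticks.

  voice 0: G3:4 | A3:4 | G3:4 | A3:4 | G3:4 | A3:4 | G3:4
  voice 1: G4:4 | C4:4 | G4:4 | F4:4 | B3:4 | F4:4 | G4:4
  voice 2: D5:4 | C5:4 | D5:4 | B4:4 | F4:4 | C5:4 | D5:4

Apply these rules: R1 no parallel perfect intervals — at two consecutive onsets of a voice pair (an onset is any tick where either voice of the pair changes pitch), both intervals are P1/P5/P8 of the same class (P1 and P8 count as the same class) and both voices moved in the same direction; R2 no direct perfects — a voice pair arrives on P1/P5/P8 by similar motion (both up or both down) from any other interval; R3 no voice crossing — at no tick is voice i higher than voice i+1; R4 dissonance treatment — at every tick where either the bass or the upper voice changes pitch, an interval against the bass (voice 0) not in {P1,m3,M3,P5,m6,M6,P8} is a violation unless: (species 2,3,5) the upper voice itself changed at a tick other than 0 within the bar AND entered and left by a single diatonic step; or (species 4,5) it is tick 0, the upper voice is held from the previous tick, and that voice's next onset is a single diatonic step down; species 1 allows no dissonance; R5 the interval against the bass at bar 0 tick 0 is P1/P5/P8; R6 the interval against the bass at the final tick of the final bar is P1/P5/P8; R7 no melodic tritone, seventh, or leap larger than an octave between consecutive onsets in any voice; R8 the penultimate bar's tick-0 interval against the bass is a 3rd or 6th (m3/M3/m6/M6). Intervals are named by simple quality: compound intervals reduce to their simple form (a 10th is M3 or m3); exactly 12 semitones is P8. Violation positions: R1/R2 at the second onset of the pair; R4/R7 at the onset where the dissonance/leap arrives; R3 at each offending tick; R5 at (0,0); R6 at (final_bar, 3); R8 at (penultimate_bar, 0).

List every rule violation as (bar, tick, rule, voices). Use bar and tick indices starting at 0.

(1, 0, R2, (1, 2))
(2, 0, R2, (1, 2))
(3, 0, R4, (0, 2))
(4, 0, R4, (0, 2))
(4, 0, R7, (1,))
(4, 0, R7, (2,))
(5, 0, R2, (1, 2))
(5, 0, R7, (1,))
(6, 0, R1, (1, 2))

bar 0: v0=G3 v1=G4 v2=D5 downbeat P5
bar 1: v0=A3 v1=C4 v2=C5 downbeat m3
bar 2: v0=G3 v1=G4 v2=D5 downbeat P5
bar 3: v0=A3 v1=F4 v2=B4 downbeat M2
bar 4: v0=G3 v1=B3 v2=F4 downbeat m7
bar 5: v0=A3 v1=F4 v2=C5 downbeat m3
bar 6: v0=G3 v1=G4 v2=D5 downbeat P5
  -> R2 @ bar 1 tick 0 v(1, 2): G4/D5 P5 -> C4/C5 P8 similar
  -> R2 @ bar 2 tick 0 v(1, 2): C4/C5 P8 -> G4/D5 P5 similar
  -> R4 @ bar 3 tick 0 v(0, 2): A3/B4 M2 untreated
  -> R4 @ bar 4 tick 0 v(0, 2): G3/F4 m7 untreated
  -> R7 @ bar 4 tick 0 v(1,): F4->B3 leap 6st
  -> R7 @ bar 4 tick 0 v(2,): B4->F4 leap 6st
  -> R2 @ bar 5 tick 0 v(1, 2): B3/F4 TT -> F4/C5 P5 similar
  -> R7 @ bar 5 tick 0 v(1,): B3->F4 leap 6st
  -> R1 @ bar 6 tick 0 v(1, 2): F4/C5 P5 -> G4/D5 P5 similar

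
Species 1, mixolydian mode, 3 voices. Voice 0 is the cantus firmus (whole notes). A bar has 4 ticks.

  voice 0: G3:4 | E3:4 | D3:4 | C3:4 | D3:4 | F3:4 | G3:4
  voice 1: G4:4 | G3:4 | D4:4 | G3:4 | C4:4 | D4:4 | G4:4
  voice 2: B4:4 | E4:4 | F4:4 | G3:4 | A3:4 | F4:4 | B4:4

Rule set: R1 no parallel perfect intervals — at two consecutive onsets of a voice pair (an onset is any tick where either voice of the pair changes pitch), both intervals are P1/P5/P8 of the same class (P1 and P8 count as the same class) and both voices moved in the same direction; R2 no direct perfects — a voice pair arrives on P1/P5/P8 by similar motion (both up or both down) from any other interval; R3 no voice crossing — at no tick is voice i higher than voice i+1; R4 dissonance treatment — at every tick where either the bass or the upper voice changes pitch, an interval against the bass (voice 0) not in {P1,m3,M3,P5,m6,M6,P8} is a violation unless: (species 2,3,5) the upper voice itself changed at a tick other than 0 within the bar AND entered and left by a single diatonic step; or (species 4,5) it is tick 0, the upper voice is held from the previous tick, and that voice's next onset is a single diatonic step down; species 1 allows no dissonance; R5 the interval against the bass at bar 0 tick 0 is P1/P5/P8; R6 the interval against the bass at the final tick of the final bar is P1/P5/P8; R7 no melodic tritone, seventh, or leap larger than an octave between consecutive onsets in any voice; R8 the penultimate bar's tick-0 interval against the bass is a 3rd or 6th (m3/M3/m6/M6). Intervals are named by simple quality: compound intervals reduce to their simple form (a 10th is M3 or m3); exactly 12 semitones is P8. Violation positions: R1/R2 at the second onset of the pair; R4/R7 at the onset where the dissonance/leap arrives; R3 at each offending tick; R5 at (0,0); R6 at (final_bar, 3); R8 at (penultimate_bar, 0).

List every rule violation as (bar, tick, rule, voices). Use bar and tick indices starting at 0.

(0, 0, R5, (0, 2))
(1, 0, R2, (0, 2))
(3, 0, R2, (0, 1))
(3, 0, R2, (0, 2))
(3, 0, R2, (1, 2))
(3, 0, R7, (2,))
(4, 0, R1, (0, 2))
(4, 0, R3, (1, 2))
(4, 0, R4, (0, 1))
(4, 1, R3, (1, 2))
(4, 2, R3, (1, 2))
(4, 3, R3, (1, 2))
(5, 0, R2, (0, 2))
(5, 0, R8, (0, 2))
(6, 0, R2, (0, 1))
(6, 0, R7, (2,))
(6, 3, R6, (0, 2))

bar 0: v0=G3 v1=G4 v2=B4 downbeat M3
bar 1: v0=E3 v1=G3 v2=E4 downbeat P8
bar 2: v0=D3 v1=D4 v2=F4 downbeat m3
bar 3: v0=C3 v1=G3 v2=G3 downbeat P5
bar 4: v0=D3 v1=C4 v2=A3 downbeat P5
bar 5: v0=F3 v1=D4 v2=F4 downbeat P8
bar 6: v0=G3 v1=G4 v2=B4 downbeat M3
  -> R5 @ bar 0 tick 0 v(0, 2): opens on M3
  -> R2 @ bar 1 tick 0 v(0, 2): G3/B4 M3 -> E3/E4 P8 similar
  -> R2 @ bar 3 tick 0 v(0, 1): D3/D4 P8 -> C3/G3 P5 similar
  -> R2 @ bar 3 tick 0 v(0, 2): D3/F4 m3 -> C3/G3 P5 similar
  -> R2 @ bar 3 tick 0 v(1, 2): D4/F4 m3 -> G3/G3 P1 similar
  -> R7 @ bar 3 tick 0 v(2,): F4->G3 leap 10st
  -> R1 @ bar 4 tick 0 v(0, 2): C3/G3 P5 -> D3/A3 P5 similar
  -> R3 @ bar 4 tick 0 v(1, 2): C4 above A3
  -> R4 @ bar 4 tick 0 v(0, 1): D3/C4 m7 untreated
  -> R3 @ bar 4 tick 1 v(1, 2): C4 above A3
  -> R3 @ bar 4 tick 2 v(1, 2): C4 above A3
  -> R3 @ bar 4 tick 3 v(1, 2): C4 above A3
  -> R2 @ bar 5 tick 0 v(0, 2): D3/A3 P5 -> F3/F4 P8 similar
  -> R8 @ bar 5 tick 0 v(0, 2): penult P8 not 3rd/6th
  -> R2 @ bar 6 tick 0 v(0, 1): F3/D4 M6 -> G3/G4 P8 similar
  -> R7 @ bar 6 tick 0 v(2,): F4->B4 leap 6st
  -> R6 @ bar 6 tick 3 v(0, 2): closes on M3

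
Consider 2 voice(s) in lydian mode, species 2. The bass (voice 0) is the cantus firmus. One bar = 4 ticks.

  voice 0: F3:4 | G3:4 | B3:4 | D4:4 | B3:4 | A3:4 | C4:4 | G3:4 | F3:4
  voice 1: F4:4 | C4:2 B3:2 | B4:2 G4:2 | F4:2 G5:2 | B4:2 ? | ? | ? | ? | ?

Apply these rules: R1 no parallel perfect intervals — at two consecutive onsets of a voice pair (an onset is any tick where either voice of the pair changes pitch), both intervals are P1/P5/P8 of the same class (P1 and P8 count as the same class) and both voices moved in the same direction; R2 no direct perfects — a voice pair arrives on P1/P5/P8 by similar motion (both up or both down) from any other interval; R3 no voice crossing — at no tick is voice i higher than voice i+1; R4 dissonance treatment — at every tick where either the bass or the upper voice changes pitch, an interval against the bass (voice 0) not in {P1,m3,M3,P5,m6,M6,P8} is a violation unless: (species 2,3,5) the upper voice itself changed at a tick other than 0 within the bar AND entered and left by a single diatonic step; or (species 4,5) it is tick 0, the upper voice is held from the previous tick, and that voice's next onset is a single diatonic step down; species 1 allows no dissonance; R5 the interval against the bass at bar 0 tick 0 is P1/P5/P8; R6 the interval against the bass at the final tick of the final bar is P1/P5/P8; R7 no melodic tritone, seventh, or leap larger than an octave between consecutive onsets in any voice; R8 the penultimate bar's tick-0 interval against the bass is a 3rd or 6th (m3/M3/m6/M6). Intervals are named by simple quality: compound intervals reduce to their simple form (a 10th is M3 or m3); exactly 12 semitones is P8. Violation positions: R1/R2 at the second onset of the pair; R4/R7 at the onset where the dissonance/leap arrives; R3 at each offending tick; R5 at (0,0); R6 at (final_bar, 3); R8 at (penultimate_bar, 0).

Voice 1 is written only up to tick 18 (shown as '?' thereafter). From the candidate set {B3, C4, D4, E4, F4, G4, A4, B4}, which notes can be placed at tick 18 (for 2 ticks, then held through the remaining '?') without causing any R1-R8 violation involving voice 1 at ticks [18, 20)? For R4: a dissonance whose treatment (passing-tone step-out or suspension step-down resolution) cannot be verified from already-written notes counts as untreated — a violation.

{B3, B4, D4, G4}

B3: legal
C4: violates R4,R7
D4: legal
E4: violates R4
F4: violates R4,R7
G4: legal
A4: violates R4
B4: legal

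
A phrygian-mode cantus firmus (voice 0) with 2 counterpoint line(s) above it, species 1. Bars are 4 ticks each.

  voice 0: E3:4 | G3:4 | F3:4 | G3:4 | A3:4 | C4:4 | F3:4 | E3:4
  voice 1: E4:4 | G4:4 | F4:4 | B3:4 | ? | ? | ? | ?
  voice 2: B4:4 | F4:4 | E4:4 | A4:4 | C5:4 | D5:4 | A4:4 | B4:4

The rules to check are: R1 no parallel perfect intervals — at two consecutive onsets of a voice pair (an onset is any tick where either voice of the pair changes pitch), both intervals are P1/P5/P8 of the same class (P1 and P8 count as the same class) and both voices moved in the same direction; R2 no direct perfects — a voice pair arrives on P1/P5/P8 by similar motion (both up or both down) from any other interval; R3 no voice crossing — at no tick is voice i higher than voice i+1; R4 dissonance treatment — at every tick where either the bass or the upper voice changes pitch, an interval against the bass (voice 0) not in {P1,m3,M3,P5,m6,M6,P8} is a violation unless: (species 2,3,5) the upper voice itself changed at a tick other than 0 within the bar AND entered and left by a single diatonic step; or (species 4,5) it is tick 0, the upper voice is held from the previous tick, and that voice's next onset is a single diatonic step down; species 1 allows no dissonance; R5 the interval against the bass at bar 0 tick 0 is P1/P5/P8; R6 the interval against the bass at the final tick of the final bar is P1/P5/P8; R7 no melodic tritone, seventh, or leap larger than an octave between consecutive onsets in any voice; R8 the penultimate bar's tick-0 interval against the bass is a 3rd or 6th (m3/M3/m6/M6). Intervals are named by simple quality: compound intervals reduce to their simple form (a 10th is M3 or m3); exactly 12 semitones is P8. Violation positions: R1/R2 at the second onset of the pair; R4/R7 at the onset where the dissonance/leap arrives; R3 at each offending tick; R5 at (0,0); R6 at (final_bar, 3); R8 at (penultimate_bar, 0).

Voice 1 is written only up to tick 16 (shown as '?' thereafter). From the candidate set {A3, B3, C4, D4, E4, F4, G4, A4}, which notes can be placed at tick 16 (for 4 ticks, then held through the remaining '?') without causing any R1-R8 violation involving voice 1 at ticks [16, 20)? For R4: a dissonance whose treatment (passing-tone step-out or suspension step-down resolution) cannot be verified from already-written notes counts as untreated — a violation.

A3: legal
B3: violates R4
C4: violates R2
D4: violates R4
E4: violates R2
F4: violates R2,R7
G4: violates R4
A4: violates R2,R7

{A3}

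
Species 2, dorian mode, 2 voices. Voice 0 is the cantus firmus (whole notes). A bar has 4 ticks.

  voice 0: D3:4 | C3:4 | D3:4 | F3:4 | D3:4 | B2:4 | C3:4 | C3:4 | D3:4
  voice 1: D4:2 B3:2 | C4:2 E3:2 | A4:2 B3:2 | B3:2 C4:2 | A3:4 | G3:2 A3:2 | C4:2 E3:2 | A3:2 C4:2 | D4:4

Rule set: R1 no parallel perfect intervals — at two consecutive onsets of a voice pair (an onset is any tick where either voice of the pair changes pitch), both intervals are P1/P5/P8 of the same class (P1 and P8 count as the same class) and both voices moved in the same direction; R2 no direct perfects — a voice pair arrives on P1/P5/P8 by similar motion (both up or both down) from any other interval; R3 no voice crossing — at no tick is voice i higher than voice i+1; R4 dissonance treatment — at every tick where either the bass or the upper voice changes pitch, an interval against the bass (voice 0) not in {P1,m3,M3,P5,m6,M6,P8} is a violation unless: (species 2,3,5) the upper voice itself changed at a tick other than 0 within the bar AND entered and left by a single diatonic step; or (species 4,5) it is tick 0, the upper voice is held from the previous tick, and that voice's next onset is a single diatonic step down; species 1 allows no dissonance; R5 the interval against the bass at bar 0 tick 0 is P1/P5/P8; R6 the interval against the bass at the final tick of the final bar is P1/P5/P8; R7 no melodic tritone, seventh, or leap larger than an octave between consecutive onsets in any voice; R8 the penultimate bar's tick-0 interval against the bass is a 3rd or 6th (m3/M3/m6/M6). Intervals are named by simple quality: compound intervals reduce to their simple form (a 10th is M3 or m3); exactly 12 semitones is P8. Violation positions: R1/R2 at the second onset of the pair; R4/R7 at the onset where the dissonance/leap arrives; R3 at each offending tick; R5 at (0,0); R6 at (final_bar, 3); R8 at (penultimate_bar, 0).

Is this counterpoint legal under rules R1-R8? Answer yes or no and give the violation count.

bar 0: v0=D3 v1=D4 (P8)
bar 1: v0=C3 v1=C4 (P8)
bar 2: v0=D3 v1=A4 (P5)
bar 3: v0=F3 v1=B3 (TT)
bar 4: v0=D3 v1=A3 (P5)
bar 5: v0=B2 v1=G3 (m6)
bar 6: v0=C3 v1=C4 (P8)
bar 7: v0=C3 v1=A3 (M6)
bar 8: v0=D3 v1=D4 (P8)
  R2 @ bar2.0: C3/E3 M3 -> D3/A4 P5 similar
  R7 @ bar2.0: E3->A4 leap 17st
  R7 @ bar2.2: A4->B3 leap 10st
  R4 @ bar3.0: F3/B3 TT untreated
  R1 @ bar4.0: F3/C4 P5 -> D3/A3 P5 similar
  R4 @ bar5.2: B2/A3 m7 untreated
  R2 @ bar6.0: B2/A3 m7 -> C3/C4 P8 similar
  R1 @ bar8.0: C3/C4 P8 -> D3/D4 P8 similar

No (8 violations)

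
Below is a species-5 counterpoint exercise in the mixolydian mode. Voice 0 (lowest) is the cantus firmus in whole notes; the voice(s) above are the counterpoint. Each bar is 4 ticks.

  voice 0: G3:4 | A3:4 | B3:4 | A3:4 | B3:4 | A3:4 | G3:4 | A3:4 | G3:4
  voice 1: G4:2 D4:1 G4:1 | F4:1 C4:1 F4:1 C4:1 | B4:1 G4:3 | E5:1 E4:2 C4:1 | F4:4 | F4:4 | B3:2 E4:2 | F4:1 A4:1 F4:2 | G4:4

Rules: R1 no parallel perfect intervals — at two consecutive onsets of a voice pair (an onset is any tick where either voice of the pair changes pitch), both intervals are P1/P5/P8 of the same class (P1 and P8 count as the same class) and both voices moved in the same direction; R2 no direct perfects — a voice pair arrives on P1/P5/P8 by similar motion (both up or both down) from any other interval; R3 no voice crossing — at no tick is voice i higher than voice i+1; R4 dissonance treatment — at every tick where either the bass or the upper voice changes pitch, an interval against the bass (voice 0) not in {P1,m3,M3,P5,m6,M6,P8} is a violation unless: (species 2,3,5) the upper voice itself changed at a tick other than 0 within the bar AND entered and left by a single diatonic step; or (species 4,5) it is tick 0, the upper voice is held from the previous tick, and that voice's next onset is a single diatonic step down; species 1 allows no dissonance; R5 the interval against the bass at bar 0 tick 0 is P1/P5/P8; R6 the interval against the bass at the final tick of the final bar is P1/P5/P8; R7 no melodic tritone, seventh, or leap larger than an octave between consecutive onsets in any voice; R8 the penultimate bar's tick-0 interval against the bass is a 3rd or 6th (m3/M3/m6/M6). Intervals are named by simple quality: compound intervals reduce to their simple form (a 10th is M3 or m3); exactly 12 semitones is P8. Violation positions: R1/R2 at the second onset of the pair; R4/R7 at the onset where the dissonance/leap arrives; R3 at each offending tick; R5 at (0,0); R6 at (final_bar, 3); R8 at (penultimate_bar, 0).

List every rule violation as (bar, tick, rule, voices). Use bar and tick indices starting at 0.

(2, 0, R2, (0, 1))
(2, 0, R7, (1,))
(4, 0, R4, (0, 1))
(6, 0, R7, (1,))

bar 0: v0=G3 v1=G4 downbeat P8
bar 1: v0=A3 v1=F4 downbeat m6
bar 2: v0=B3 v1=B4 downbeat P8
bar 3: v0=A3 v1=E5 downbeat P5
bar 4: v0=B3 v1=F4 downbeat TT
bar 5: v0=A3 v1=F4 downbeat m6
bar 6: v0=G3 v1=B3 downbeat M3
bar 7: v0=A3 v1=F4 downbeat m6
bar 8: v0=G3 v1=G4 downbeat P8
  -> R2 @ bar 2 tick 0 v(0, 1): A3/C4 m3 -> B3/B4 P8 similar
  -> R7 @ bar 2 tick 0 v(1,): C4->B4 leap 11st
  -> R4 @ bar 4 tick 0 v(0, 1): B3/F4 TT untreated
  -> R7 @ bar 6 tick 0 v(1,): F4->B3 leap 6st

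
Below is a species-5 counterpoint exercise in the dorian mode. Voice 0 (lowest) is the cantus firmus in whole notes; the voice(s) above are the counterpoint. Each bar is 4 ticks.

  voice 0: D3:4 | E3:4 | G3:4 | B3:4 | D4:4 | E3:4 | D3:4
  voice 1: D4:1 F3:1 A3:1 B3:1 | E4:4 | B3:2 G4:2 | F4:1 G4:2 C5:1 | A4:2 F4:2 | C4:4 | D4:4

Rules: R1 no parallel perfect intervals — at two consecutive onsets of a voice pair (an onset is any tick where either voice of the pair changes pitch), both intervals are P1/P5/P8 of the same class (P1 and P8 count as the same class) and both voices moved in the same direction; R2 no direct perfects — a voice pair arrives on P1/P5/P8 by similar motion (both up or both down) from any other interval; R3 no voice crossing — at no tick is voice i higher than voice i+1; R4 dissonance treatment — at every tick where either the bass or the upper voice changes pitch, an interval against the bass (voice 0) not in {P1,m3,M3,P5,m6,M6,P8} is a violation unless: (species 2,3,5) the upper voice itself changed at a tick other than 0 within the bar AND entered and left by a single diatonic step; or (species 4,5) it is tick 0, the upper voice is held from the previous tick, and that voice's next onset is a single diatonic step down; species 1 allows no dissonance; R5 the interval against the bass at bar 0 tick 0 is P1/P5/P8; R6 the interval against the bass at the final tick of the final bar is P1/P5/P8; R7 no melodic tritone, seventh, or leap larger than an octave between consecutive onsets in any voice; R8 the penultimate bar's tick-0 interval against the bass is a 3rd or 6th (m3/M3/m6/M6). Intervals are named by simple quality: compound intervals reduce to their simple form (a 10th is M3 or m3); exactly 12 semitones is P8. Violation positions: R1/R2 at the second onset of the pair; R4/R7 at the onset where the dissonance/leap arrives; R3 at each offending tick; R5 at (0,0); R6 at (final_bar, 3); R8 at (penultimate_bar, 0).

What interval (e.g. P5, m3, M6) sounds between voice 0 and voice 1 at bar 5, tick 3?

m6

voice 0=E3 voice 1=C4 -> m6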